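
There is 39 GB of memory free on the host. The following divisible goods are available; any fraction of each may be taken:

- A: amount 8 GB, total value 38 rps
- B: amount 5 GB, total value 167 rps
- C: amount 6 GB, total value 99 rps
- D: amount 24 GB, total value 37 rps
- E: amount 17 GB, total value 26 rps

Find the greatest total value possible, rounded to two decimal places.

334.83

Take in order of value per unit:
- B (167/5 per unit): all 5 → value 167, running total 167.00
- C (99/6 per unit): all 6 → value 99, running total 266.00
- A (38/8 per unit): all 8 → value 38, running total 304.00
- D (37/24 per unit): 20 of 24 → value 20×37/24 = 30.8333, running total 334.83
Total 334.83.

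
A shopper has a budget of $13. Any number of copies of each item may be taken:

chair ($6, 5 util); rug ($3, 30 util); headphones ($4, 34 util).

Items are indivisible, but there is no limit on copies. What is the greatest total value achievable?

124 util

Best value-per-unit is rug at 30/3; filling with it alone gives 4×30 = 120.
Optimal mix: 3×rug + 1×headphones → cost 13, value 124.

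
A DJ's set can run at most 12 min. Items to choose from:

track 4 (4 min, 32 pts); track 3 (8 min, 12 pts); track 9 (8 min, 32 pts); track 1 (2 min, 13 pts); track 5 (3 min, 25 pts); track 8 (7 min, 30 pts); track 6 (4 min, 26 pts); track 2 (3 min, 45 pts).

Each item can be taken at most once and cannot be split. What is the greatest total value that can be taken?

115 pts

Check high-value combinations within 12 min:
- track 4+track 1+track 5+track 2: duration 4+2+3+3=12, value 32+13+25+45=115
- track 1+track 5+track 6+track 2: duration 2+3+4+3=12, value 13+25+26+45=109
- track 4+track 6+track 2: duration 4+4+3=11, value 32+26+45=103
- track 4+track 5+track 2: duration 4+3+3=10, value 32+25+45=102
Best: 115 pts.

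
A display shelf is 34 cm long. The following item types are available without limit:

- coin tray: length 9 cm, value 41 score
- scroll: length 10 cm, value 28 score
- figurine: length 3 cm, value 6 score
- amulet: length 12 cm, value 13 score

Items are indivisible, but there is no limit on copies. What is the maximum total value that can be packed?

135 score

Best value-per-unit is coin tray at 41/9; filling with it alone gives 3×41 = 123.
Optimal mix: 3×coin tray + 2×figurine → length 33, value 135.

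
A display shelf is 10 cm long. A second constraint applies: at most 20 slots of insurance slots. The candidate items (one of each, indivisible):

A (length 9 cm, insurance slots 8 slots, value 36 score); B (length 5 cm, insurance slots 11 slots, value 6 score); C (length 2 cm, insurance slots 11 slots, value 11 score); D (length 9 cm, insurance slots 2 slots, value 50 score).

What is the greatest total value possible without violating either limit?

50 score

Feasible sets respecting both limits:
- D: length 9, insurance slots 2, value 50
- A: length 9, insurance slots 8, value 36
- C: length 2, insurance slots 11, value 11
Best: 50 score.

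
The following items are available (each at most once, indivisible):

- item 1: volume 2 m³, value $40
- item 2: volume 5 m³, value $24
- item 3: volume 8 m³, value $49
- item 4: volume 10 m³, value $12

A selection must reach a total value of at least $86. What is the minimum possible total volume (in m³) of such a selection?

Subsets with value ≥ 86, sorted by total volume:
- item 1+item 3: volume 10, value 89
- item 1+item 2+item 3: volume 15, value 113
- item 1+item 3+item 4: volume 20, value 101
Minimum volume: 10 m³.

10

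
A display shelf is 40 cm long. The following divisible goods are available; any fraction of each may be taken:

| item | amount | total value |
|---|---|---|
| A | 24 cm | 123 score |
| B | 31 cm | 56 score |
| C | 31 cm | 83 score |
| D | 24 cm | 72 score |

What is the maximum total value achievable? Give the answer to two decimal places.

171.00

Take in order of value per unit:
- A (123/24 per unit): all 24 → value 123, running total 123.00
- D (72/24 per unit): 16 of 24 → value 16×72/24 = 48.0000, running total 171.00
Total 171.00.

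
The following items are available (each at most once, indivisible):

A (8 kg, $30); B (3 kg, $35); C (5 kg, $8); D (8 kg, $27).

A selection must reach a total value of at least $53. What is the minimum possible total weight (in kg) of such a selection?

11

Subsets with value ≥ 53, sorted by total weight:
- A+B: weight 11, value 65
- B+D: weight 11, value 62
Minimum weight: 11 kg.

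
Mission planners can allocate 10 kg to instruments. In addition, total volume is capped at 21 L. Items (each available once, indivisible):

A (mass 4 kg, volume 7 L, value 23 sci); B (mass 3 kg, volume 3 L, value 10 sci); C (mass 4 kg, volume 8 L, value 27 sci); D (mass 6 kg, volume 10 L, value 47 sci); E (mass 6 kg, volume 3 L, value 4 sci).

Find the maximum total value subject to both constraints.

Feasible sets respecting both limits:
- C+D: mass 10, volume 18, value 74
- A+D: mass 10, volume 17, value 70
- B+D: mass 9, volume 13, value 57
Best: 74 sci.

74 sci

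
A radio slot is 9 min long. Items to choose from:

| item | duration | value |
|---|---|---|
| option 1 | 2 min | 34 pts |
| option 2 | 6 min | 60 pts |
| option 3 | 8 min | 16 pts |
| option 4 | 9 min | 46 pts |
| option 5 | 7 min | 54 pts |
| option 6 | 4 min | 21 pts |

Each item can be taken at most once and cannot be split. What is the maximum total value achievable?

94 pts

This is a 0/1 knapsack; check combinations near the capacity.
- option 1+option 2: duration 2+6=8, value 34+60=94
- option 1+option 5: duration 2+7=9, value 34+54=88
- option 2: duration 6, value 60
- option 1+option 6: duration 2+4=6, value 34+21=55
Best: 94 pts.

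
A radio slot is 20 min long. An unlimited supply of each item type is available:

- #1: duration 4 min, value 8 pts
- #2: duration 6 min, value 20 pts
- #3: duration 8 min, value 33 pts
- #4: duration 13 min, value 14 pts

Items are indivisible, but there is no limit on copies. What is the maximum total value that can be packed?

74 pts

Best value-per-unit is #3 at 33/8; filling with it alone gives 2×33 = 66.
Optimal mix: 1×#1 + 2×#3 → duration 20, value 74.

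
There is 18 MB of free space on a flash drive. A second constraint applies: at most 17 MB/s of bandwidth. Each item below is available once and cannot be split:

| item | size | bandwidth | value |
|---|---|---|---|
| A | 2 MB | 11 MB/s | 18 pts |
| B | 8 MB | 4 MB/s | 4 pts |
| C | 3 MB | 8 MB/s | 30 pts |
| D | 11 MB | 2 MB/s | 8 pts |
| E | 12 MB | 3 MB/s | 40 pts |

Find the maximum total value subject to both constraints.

70 pts

Feasible sets respecting both limits:
- C+E: size 15, bandwidth 11, value 70
- A+E: size 14, bandwidth 14, value 58
- E: size 12, bandwidth 3, value 40
Best: 70 pts.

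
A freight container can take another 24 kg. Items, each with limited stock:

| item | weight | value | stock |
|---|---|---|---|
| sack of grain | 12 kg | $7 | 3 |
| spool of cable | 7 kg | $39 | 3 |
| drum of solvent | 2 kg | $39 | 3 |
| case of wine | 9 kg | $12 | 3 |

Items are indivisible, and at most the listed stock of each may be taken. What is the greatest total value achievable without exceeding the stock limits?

$195

Best selections within weight 24 and stock limits:
- 2×spool of cable + 3×drum of solvent: weight 20, value 195
- 1×spool of cable + 3×drum of solvent + 1×case of wine: weight 22, value 168
Best: $195.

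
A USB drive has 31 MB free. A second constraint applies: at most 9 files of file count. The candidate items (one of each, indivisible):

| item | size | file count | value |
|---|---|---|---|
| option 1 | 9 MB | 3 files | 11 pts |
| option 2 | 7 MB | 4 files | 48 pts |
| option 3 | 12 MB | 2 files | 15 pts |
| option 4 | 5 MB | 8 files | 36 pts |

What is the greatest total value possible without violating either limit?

74 pts

Feasible sets respecting both limits:
- option 1+option 2+option 3: size 28, file count 9, value 74
- option 2+option 3: size 19, file count 6, value 63
- option 1+option 2: size 16, file count 7, value 59
Best: 74 pts.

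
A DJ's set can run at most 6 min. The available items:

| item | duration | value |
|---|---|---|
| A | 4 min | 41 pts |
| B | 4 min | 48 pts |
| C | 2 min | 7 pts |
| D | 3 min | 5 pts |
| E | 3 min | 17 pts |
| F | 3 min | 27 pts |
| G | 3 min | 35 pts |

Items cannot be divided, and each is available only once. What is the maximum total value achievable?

Check high-value combinations within 6 min:
- F+G: duration 3+3=6, value 27+35=62
- B+C: duration 4+2=6, value 48+7=55
- E+G: duration 3+3=6, value 17+35=52
- B: duration 4, value 48
- A+C: duration 4+2=6, value 41+7=48
Best: 62 pts.

62 pts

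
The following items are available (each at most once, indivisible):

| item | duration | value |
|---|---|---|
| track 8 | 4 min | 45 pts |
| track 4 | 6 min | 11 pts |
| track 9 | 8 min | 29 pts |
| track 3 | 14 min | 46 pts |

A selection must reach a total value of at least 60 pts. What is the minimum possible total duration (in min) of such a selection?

Subsets with value ≥ 60, sorted by total duration:
- track 8+track 9: duration 12, value 74
- track 8+track 3: duration 18, value 91
- track 8+track 4+track 9: duration 18, value 85
Minimum duration: 12 min.

12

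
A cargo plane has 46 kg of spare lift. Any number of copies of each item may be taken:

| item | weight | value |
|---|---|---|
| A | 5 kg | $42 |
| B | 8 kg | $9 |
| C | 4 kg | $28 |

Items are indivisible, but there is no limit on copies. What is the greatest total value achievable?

Best value-per-unit is A at 42/5, and filling with it alone uses weight 9×5=45. No mix of the others beats 9×42 = 378.

$378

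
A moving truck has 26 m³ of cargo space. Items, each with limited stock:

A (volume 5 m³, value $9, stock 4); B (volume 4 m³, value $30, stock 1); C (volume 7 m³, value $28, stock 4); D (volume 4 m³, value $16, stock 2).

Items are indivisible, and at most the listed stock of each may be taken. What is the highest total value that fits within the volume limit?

$118

Best selections within volume 26 and stock limits:
- 1×B + 2×C + 2×D: volume 26, value 118
- 1×B + 3×C: volume 25, value 114
- 1×B + 2×C + 1×D: volume 22, value 102
Best: $118.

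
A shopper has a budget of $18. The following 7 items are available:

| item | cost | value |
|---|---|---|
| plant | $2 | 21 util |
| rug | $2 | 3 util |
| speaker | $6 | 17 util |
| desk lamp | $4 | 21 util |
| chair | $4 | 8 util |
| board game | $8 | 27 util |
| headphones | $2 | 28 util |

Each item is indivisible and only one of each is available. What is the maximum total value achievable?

100 util

This is a 0/1 knapsack; check combinations near the capacity.
- plant+rug+desk lamp+board game+headphones: cost 2+2+4+8+2=18, value 21+3+21+27+28=100
- plant+desk lamp+board game+headphones: cost 2+4+8+2=16, value 21+21+27+28=97
- plant+speaker+desk lamp+chair+headphones: cost 2+6+4+4+2=18, value 21+17+21+8+28=95
Best: 100 util.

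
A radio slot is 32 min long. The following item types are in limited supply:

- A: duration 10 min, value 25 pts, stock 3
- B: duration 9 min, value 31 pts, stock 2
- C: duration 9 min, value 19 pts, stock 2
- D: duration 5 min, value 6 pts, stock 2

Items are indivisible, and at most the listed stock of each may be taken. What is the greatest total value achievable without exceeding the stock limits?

87 pts

Best selections within duration 32 and stock limits:
- 1×A + 2×B: duration 28, value 87
- 2×B + 1×C + 1×D: duration 32, value 87
- 2×B + 1×C: duration 27, value 81
Best: 87 pts.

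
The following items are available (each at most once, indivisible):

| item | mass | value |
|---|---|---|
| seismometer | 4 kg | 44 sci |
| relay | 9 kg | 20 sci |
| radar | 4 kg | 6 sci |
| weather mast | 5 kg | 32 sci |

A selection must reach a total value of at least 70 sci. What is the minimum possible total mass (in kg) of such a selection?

9

Subsets with value ≥ 70, sorted by total mass:
- seismometer+weather mast: mass 9, value 76
- seismometer+radar+weather mast: mass 13, value 82
- seismometer+relay+radar: mass 17, value 70
- seismometer+relay+weather mast: mass 18, value 96
Minimum mass: 9 kg.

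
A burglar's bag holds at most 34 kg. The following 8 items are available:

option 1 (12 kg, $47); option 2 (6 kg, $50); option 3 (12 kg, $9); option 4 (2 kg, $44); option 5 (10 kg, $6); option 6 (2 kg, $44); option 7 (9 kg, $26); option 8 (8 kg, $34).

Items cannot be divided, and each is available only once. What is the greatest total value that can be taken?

$219

Check high-value combinations within 34 kg:
- option 1+option 2+option 4+option 6+option 8: weight 12+6+2+2+8=30, value 47+50+44+44+34=219
- option 1+option 2+option 4+option 6+option 7: weight 12+6+2+2+9=31, value 47+50+44+44+26=211
- option 2+option 4+option 6+option 7+option 8: weight 6+2+2+9+8=27, value 50+44+44+26+34=198
- option 1+option 4+option 6+option 7+option 8: weight 12+2+2+9+8=33, value 47+44+44+26+34=195
- option 1+option 2+option 3+option 4+option 6: weight 12+6+12+2+2=34, value 47+50+9+44+44=194
Best: $219.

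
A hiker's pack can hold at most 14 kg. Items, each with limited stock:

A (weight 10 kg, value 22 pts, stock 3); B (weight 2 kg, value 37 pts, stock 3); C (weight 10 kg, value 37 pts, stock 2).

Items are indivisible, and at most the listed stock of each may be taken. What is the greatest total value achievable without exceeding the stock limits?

Top feasible selections:
- 3×B: weight 6, value 111
- 2×B + 1×C: weight 14, value 111
- 1×A + 2×B: weight 14, value 96
- 2×B: weight 4, value 74
Best: 111 pts.

111 pts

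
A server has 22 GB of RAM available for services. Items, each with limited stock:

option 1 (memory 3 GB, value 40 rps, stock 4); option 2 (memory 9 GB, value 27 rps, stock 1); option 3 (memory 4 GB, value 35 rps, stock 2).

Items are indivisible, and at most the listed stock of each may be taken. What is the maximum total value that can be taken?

230 rps

Top feasible selections:
- 4×option 1 + 2×option 3: memory 20, value 230
- 4×option 1 + 1×option 3: memory 16, value 195
- 3×option 1 + 2×option 3: memory 17, value 190
Best: 230 rps.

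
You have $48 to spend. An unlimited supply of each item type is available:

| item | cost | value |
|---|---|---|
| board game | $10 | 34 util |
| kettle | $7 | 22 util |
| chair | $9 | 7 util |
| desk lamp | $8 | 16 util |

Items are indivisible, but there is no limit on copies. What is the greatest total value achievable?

158 util

Best value-per-unit is board game at 34/10; filling with it alone gives 4×34 = 136.
Optimal mix: 4×board game + 1×kettle → cost 47, value 158.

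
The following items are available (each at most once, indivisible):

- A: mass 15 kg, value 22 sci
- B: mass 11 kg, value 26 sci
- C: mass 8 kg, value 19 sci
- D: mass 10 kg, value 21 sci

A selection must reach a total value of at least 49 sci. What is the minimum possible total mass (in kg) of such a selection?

29

Subsets with value ≥ 49, sorted by total mass:
- B+C+D: mass 29, value 66
- A+C+D: mass 33, value 62
- A+B+C: mass 34, value 67
Minimum mass: 29 kg.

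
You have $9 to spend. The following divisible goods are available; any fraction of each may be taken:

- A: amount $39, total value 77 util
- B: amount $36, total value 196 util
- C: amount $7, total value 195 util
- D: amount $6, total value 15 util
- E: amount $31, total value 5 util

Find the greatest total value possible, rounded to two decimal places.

205.89

Take in order of value per unit:
- C (195/7 per unit): all 7 → value 195, running total 195.00
- B (196/36 per unit): 2 of 36 → value 2×196/36 = 10.8889, running total 205.89
Total 205.89.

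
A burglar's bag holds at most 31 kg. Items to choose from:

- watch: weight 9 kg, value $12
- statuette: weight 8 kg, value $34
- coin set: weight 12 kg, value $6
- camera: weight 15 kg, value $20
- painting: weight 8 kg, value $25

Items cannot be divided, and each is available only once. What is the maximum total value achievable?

$79

Check high-value combinations within 31 kg:
- statuette+camera+painting: weight 8+15+8=31, value 34+20+25=79
- watch+statuette+painting: weight 9+8+8=25, value 12+34+25=71
- statuette+coin set+painting: weight 8+12+8=28, value 34+6+25=65
Best: $79.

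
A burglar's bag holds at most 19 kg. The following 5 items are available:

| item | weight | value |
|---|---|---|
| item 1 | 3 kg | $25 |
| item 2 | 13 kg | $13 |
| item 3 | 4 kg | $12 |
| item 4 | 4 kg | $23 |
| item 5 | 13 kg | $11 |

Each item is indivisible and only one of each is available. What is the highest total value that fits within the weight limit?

$60

Check high-value combinations within 19 kg:
- item 1+item 3+item 4: weight 3+4+4=11, value 25+12+23=60
- item 1+item 4: weight 3+4=7, value 25+23=48
- item 1+item 2: weight 3+13=16, value 25+13=38
Best: $60.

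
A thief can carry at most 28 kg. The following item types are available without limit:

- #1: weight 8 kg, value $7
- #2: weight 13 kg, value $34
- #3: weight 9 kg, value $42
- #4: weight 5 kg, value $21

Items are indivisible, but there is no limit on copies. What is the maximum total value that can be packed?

$126

Best value-per-unit is #3 at 42/9, and filling with it alone uses weight 3×9=27. No mix of the others beats 3×42 = 126.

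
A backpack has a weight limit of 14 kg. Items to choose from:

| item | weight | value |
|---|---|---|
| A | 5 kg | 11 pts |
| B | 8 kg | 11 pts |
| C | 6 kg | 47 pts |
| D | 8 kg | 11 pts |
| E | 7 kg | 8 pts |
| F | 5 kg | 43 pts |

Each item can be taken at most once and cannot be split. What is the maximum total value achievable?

Check high-value combinations within 14 kg:
- C+F: weight 6+5=11, value 47+43=90
- A+C: weight 5+6=11, value 11+47=58
- B+C: weight 8+6=14, value 11+47=58
Best: 90 pts.

90 pts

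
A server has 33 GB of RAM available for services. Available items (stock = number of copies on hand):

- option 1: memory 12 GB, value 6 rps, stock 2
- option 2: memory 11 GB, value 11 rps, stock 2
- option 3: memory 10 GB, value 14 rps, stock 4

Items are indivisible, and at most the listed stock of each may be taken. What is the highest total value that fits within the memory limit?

42 rps

Top feasible selections:
- 3×option 3: memory 30, value 42
- 1×option 2 + 2×option 3: memory 31, value 39
Best: 42 rps.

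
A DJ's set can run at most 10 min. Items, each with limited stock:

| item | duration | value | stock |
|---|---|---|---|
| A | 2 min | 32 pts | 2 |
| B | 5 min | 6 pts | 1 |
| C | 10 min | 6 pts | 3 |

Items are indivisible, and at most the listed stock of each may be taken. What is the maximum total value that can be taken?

Best selections within duration 10 and stock limits:
- 2×A + 1×B: duration 9, value 70
- 2×A: duration 4, value 64
Best: 70 pts.

70 pts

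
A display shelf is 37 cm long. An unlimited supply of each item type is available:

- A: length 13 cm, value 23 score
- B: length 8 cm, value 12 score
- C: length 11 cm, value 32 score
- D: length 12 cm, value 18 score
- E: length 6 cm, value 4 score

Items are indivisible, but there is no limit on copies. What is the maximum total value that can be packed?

Best value-per-unit is C at 32/11, and filling with it alone uses length 3×11=33. No mix of the others beats 3×32 = 96.

96 score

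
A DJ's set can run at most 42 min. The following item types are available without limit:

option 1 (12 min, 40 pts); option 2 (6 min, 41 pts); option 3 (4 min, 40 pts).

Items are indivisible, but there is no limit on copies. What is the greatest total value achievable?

401 pts

Best value-per-unit is option 3 at 40/4; filling with it alone gives 10×40 = 400.
Optimal mix: 1×option 2 + 9×option 3 → duration 42, value 401.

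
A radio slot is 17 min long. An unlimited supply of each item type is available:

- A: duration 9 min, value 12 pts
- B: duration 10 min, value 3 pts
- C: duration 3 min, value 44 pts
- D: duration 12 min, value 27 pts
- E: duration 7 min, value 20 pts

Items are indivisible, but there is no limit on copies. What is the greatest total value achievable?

Best value-per-unit is C at 44/3, and filling with it alone uses duration 5×3=15. No mix of the others beats 5×44 = 220.

220 pts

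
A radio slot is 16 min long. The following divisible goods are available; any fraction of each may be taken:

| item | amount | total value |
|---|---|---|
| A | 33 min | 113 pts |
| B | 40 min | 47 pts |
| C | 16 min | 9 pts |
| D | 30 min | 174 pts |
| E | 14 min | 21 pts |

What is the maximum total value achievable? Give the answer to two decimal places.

Take in order of value per unit:
- D (174/30 per unit): 16 of 30 → value 16×174/30 = 92.8000, running total 92.80
Total 92.80.

92.80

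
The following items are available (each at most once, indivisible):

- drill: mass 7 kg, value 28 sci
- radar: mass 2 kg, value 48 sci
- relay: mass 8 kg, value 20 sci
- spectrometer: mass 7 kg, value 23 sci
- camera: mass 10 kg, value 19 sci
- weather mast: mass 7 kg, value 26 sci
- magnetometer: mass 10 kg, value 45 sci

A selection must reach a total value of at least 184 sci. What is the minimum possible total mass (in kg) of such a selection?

41

Subsets with value ≥ 184, sorted by total mass:
- drill+radar+relay+spectrometer+weather mast+magnetometer: mass 41, value 190
- drill+radar+spectrometer+camera+weather mast+magnetometer: mass 43, value 189
- drill+radar+relay+camera+weather mast+magnetometer: mass 44, value 186
Minimum mass: 41 kg.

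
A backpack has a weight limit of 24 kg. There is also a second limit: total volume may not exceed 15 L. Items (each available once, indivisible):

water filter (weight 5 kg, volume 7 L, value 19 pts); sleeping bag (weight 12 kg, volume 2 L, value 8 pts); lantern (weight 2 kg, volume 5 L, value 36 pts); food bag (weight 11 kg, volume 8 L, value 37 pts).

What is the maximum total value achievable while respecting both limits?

Feasible sets respecting both limits:
- lantern+food bag: weight 13, volume 13, value 73
- water filter+sleeping bag+lantern: weight 19, volume 14, value 63
- water filter+food bag: weight 16, volume 15, value 56
Best: 73 pts.

73 pts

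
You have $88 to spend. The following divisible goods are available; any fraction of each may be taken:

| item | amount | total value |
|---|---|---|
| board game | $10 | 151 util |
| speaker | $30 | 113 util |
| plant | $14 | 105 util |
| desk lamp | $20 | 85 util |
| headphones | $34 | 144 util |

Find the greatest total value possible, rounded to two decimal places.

522.67

Take in order of value per unit:
- board game (151/10 per unit): all 10 → value 151, running total 151.00
- plant (105/14 per unit): all 14 → value 105, running total 256.00
- desk lamp (85/20 per unit): all 20 → value 85, running total 341.00
- headphones (144/34 per unit): all 34 → value 144, running total 485.00
- speaker (113/30 per unit): 10 of 30 → value 10×113/30 = 37.6667, running total 522.67
Total 522.67.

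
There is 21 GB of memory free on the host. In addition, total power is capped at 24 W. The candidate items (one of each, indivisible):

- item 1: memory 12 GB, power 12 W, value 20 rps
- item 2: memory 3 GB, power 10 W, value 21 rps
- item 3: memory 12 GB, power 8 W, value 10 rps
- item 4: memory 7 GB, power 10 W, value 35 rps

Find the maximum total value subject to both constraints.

56 rps

Feasible sets respecting both limits:
- item 2+item 4: memory 10, power 20, value 56
- item 1+item 4: memory 19, power 22, value 55
- item 3+item 4: memory 19, power 18, value 45
Best: 56 rps.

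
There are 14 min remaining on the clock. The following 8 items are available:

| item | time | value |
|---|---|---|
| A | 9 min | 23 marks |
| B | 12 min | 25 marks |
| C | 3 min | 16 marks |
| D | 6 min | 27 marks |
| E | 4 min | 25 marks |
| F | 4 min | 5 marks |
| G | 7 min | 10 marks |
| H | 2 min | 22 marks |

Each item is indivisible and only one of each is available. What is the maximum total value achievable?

74 marks

This is a 0/1 knapsack; check combinations near the capacity.
- D+E+H: time 6+4+2=12, value 27+25+22=74
- C+D+E: time 3+6+4=13, value 16+27+25=68
- C+E+F+H: time 3+4+4+2=13, value 16+25+5+22=68
- C+D+H: time 3+6+2=11, value 16+27+22=65
- C+E+H: time 3+4+2=9, value 16+25+22=63
Best: 74 marks.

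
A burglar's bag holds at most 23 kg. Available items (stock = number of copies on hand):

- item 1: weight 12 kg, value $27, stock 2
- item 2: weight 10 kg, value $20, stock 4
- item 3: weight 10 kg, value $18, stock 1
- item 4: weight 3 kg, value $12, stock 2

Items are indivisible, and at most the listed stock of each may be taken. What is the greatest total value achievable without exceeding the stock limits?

Best selections within weight 23 and stock limits:
- 2×item 2 + 1×item 4: weight 23, value 52
- 1×item 1 + 2×item 4: weight 18, value 51
Best: $52.

$52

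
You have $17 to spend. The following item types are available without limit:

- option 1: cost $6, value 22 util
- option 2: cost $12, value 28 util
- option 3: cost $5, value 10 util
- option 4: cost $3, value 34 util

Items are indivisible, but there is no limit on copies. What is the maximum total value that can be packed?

Best value-per-unit is option 4 at 34/3, and filling with it alone uses cost 5×3=15. No mix of the others beats 5×34 = 170.

170 util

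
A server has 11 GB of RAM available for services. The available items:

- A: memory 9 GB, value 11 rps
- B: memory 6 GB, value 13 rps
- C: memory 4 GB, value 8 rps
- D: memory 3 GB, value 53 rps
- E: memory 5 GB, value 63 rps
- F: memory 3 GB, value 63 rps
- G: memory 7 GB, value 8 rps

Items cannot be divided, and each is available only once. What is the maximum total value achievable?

Check high-value combinations within 11 GB:
- D+E+F: memory 3+5+3=11, value 53+63+63=179
- E+F: memory 5+3=8, value 63+63=126
- C+D+F: memory 4+3+3=10, value 8+53+63=124
- D+F: memory 3+3=6, value 53+63=116
- D+E: memory 3+5=8, value 53+63=116
Best: 179 rps.

179 rps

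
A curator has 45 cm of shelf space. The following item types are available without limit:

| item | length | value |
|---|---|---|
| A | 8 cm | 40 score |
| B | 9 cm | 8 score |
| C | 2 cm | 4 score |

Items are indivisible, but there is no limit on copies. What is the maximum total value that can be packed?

Best value-per-unit is A at 40/8; filling with it alone gives 5×40 = 200.
Optimal mix: 5×A + 2×C → length 44, value 208.

208 score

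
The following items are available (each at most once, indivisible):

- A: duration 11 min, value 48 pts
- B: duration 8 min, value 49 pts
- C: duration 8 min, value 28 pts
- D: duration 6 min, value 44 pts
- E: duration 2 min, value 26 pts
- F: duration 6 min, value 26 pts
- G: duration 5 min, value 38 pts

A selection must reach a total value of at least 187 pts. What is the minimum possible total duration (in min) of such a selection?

32

Subsets with value ≥ 187, sorted by total duration:
- A+B+D+E+G: duration 32, value 205
- A+B+E+F+G: duration 32, value 187
- A+B+D+E+F: duration 33, value 193
- A+B+C+E+G: duration 34, value 189
Minimum duration: 32 min.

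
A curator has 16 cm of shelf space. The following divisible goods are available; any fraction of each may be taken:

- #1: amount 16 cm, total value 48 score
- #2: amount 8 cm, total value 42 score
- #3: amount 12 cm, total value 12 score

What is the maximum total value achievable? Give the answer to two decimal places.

Take in order of value per unit:
- #2 (42/8 per unit): all 8 → value 42, running total 42.00
- #1 (48/16 per unit): 8 of 16 → value 8×48/16 = 24.0000, running total 66.00
Total 66.00.

66.00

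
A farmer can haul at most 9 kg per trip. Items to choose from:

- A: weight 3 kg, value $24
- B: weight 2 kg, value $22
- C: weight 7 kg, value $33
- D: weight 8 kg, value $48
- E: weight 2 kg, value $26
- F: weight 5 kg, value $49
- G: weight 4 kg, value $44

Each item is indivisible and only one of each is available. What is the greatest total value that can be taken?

$97

Check high-value combinations within 9 kg:
- B+E+F: weight 2+2+5=9, value 22+26+49=97
- A+E+G: weight 3+2+4=9, value 24+26+44=94
- F+G: weight 5+4=9, value 49+44=93
Best: $97.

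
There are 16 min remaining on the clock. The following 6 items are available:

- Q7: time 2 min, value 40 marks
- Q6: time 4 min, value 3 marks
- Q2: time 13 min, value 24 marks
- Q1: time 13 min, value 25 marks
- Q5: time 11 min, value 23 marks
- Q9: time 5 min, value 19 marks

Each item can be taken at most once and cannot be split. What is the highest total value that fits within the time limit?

This is a 0/1 knapsack; check combinations near the capacity.
- Q7+Q1: time 2+13=15, value 40+25=65
- Q7+Q2: time 2+13=15, value 40+24=64
- Q7+Q5: time 2+11=13, value 40+23=63
Best: 65 marks.

65 marks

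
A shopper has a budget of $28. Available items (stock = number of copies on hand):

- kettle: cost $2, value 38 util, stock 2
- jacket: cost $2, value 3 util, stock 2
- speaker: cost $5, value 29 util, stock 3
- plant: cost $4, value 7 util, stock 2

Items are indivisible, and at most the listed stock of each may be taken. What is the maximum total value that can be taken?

Best selections within cost 28 and stock limits:
- 2×kettle + 3×speaker + 2×plant: cost 27, value 177
- 2×kettle + 2×jacket + 3×speaker + 1×plant: cost 27, value 176
- 2×kettle + 1×jacket + 3×speaker + 1×plant: cost 25, value 173
Best: 177 util.

177 util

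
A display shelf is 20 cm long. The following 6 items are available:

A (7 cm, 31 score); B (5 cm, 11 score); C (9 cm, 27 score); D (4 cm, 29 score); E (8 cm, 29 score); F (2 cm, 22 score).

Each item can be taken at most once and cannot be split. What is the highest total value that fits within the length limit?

93 score

Check high-value combinations within 20 cm:
- A+B+D+F: length 7+5+4+2=18, value 31+11+29+22=93
- B+D+E+F: length 5+4+8+2=19, value 11+29+29+22=91
- A+D+E: length 7+4+8=19, value 31+29+29=89
- B+C+D+F: length 5+9+4+2=20, value 11+27+29+22=89
- A+C+D: length 7+9+4=20, value 31+27+29=87
Best: 93 score.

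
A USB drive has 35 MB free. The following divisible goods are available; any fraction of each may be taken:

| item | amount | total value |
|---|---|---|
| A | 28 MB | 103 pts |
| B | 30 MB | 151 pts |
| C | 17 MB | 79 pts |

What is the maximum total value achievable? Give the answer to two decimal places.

Take in order of value per unit:
- B (151/30 per unit): all 30 → value 151, running total 151.00
- C (79/17 per unit): 5 of 17 → value 5×79/17 = 23.2353, running total 174.24
Total 174.24.

174.24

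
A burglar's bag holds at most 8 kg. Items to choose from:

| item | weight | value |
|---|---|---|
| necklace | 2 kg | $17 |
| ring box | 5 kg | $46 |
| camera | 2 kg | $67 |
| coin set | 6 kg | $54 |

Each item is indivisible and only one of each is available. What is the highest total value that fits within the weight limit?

Check high-value combinations within 8 kg:
- camera+coin set: weight 2+6=8, value 67+54=121
- ring box+camera: weight 5+2=7, value 46+67=113
- necklace+camera: weight 2+2=4, value 17+67=84
- necklace+coin set: weight 2+6=8, value 17+54=71
Best: $121.

$121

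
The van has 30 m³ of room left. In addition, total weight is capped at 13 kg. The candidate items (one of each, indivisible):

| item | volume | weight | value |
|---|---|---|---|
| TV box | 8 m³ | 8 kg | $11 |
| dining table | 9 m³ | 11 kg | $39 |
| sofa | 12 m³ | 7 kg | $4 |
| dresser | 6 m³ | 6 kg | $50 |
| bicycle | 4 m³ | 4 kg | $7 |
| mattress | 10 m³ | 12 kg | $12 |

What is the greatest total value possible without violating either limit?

$57

Feasible sets respecting both limits:
- dresser+bicycle: volume 10, weight 10, value 57
- sofa+dresser: volume 18, weight 13, value 54
- dresser: volume 6, weight 6, value 50
Best: $57.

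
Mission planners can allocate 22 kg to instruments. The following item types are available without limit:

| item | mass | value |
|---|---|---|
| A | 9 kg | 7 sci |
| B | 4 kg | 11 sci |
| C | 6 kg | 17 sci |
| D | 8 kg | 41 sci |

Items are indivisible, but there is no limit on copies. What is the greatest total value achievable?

Best value-per-unit is D at 41/8; filling with it alone gives 2×41 = 82.
Optimal mix: 1×C + 2×D → mass 22, value 99.

99 sci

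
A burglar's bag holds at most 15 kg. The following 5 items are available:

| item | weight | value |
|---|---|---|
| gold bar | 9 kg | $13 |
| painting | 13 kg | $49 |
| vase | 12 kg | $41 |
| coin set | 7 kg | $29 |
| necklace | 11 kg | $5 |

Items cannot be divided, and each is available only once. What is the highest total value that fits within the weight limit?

$49

This is a 0/1 knapsack; check combinations near the capacity.
- painting: weight 13, value 49
- vase: weight 12, value 41
- coin set: weight 7, value 29
- gold bar: weight 9, value 13
- necklace: weight 11, value 5
Best: $49.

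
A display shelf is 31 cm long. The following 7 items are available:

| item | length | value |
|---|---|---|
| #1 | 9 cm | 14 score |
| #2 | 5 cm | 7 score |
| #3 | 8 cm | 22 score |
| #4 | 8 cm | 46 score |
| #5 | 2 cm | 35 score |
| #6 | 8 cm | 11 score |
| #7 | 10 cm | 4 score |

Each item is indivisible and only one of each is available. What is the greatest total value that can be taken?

Check high-value combinations within 31 cm:
- #2+#3+#4+#5+#6: length 5+8+8+2+8=31, value 7+22+46+35+11=121
- #1+#3+#4+#5: length 9+8+8+2=27, value 14+22+46+35=117
- #3+#4+#5+#6: length 8+8+2+8=26, value 22+46+35+11=114
Best: 121 score.

121 score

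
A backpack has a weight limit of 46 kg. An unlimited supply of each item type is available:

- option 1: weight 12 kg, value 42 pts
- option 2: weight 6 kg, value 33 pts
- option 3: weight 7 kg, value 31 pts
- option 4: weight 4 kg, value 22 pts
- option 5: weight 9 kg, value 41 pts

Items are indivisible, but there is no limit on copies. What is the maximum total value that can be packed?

253 pts

Best value-per-unit is option 2 at 33/6; filling with it alone gives 7×33 = 231.
Optimal mix: 7×option 2 + 1×option 4 → weight 46, value 253.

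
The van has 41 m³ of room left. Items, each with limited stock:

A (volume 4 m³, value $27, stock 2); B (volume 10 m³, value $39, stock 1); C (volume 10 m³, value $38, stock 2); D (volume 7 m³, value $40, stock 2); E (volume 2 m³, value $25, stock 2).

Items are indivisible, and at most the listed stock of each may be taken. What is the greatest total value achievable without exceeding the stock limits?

Top feasible selections:
- 2×A + 1×B + 2×D + 2×E: volume 36, value 223
- 2×A + 1×C + 2×D + 2×E: volume 36, value 222
- 2×A + 1×B + 1×C + 1×D + 2×E: volume 39, value 221
Best: $223.

$223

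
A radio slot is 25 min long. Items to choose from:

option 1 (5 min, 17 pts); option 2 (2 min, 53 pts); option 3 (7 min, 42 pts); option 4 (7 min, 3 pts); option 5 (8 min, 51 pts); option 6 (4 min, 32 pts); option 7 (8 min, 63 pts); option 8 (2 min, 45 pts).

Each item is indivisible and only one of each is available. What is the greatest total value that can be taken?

Check high-value combinations within 25 min:
- option 2+option 5+option 6+option 7+option 8: duration 2+8+4+8+2=24, value 53+51+32+63+45=244
- option 2+option 3+option 6+option 7+option 8: duration 2+7+4+8+2=23, value 53+42+32+63+45=235
- option 1+option 2+option 5+option 7+option 8: duration 5+2+8+8+2=25, value 17+53+51+63+45=229
- option 2+option 3+option 5+option 6+option 8: duration 2+7+8+4+2=23, value 53+42+51+32+45=223
Best: 244 pts.

244 pts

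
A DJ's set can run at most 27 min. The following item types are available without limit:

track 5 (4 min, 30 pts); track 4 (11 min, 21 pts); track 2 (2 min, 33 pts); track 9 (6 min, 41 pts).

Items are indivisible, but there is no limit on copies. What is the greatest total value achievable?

Best value-per-unit is track 2 at 33/2, and filling with it alone uses duration 13×2=26. No mix of the others beats 13×33 = 429.

429 pts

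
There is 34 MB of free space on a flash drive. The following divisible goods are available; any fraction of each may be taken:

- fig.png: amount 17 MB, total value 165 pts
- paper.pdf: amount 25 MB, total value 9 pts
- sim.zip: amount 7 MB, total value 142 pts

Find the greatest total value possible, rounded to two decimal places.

310.60

Take in order of value per unit:
- sim.zip (142/7 per unit): all 7 → value 142, running total 142.00
- fig.png (165/17 per unit): all 17 → value 165, running total 307.00
- paper.pdf (9/25 per unit): 10 of 25 → value 10×9/25 = 3.6000, running total 310.60
Total 310.60.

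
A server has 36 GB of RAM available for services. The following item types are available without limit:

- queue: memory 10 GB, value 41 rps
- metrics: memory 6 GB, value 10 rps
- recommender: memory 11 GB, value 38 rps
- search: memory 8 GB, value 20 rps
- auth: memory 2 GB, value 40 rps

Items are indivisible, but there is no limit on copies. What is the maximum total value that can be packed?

Best value-per-unit is auth at 40/2, and filling with it alone uses memory 18×2=36. No mix of the others beats 18×40 = 720.

720 rps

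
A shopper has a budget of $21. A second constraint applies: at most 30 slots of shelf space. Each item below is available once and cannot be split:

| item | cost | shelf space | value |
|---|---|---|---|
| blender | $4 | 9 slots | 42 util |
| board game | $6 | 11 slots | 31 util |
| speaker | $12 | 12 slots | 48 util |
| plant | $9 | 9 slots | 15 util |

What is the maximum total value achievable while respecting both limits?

Feasible sets respecting both limits:
- blender+speaker: cost 16, shelf space 21, value 90
- blender+board game+plant: cost 19, shelf space 29, value 88
- board game+speaker: cost 18, shelf space 23, value 79
Best: 90 util.

90 util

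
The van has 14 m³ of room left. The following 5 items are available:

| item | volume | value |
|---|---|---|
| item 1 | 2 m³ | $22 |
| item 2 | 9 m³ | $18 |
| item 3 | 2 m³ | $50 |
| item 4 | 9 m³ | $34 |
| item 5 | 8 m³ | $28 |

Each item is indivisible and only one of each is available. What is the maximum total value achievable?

$106

This is a 0/1 knapsack; check combinations near the capacity.
- item 1+item 3+item 4: volume 2+2+9=13, value 22+50+34=106
- item 1+item 3+item 5: volume 2+2+8=12, value 22+50+28=100
- item 1+item 2+item 3: volume 2+9+2=13, value 22+18+50=90
- item 3+item 4: volume 2+9=11, value 50+34=84
Best: $106.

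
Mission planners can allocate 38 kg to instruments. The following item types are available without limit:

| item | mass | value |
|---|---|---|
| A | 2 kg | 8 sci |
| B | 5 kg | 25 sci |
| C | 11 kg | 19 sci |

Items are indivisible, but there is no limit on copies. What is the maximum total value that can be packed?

183 sci

Best value-per-unit is B at 25/5; filling with it alone gives 7×25 = 175.
Optimal mix: 1×A + 7×B → mass 37, value 183.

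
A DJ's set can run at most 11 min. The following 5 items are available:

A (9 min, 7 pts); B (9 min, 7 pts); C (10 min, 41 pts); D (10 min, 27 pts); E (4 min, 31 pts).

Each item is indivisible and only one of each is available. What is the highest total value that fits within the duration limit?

41 pts

Check high-value combinations within 11 min:
- C: duration 10, value 41
- E: duration 4, value 31
- D: duration 10, value 27
- A: duration 9, value 7
Best: 41 pts.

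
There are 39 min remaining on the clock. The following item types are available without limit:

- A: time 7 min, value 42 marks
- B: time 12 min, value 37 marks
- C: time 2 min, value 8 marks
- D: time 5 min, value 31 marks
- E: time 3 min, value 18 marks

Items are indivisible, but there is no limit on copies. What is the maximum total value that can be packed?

Best value-per-unit is D at 31/5; filling with it alone gives 7×31 = 217.
Optimal mix: 6×D + 3×E → time 39, value 240.

240 marks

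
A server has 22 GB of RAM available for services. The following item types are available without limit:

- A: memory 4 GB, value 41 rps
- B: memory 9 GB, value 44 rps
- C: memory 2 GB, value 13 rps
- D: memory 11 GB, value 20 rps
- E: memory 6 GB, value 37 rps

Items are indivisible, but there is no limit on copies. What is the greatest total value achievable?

Best value-per-unit is A at 41/4; filling with it alone gives 5×41 = 205.
Optimal mix: 5×A + 1×C → memory 22, value 218.

218 rps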